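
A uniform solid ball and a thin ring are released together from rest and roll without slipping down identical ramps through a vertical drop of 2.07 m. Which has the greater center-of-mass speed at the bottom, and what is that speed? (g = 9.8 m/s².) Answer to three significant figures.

the uniform solid ball, at v ≈ 5.38 m/s

For rolling without slipping, Mgh = ½(1+k)Mv² where k = I/(MR²), so v = √(2gh/(1+k)).
Uniform solid ball: k = 0.4, giving v = √(2×9.8×2.07/1.4) = 5.383 m/s.
Thin ring: k = 1, giving v = √(2×9.8×2.07/2) = 4.504 m/s.
The smaller k wins: the uniform solid ball, at ≈ 5.38 m/s.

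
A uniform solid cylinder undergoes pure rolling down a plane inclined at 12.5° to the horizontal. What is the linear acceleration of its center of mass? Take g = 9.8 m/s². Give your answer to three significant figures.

a ≈ 1.41 m/s²

The moment of inertia is (1/2)MR², giving k ≡ I/(MR²) = 0.5.
Translational: Mg sinθ − f = Ma. Rotational about the CM: fR = Iα = kMRa, so f = kMa.
Eliminating f: Mg sinθ = (1+k)Ma, so a = g sinθ/(1+k) = 9.8 × sin12.5° / 1.5 ≈ 1.41 m/s².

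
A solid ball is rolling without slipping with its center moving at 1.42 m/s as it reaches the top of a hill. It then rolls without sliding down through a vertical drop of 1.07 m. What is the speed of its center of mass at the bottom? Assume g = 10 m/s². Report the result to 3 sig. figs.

v ≈ 4.16 m/s

With I = (2/5)MR², the ratio k = I/(MR²) is 0.4.
The rolling condition ω = v/R makes the rotational term ½I(v/R)² = ½kMv², so KE_total = ½(1+k)Mv² = (7/10)Mv².
Energy conservation: (7/10)Mv₀² + Mgh = (7/10)Mv², so v² = v₀² + 2gh/(1+k).
v = √(1.42² + 2×10×1.07/1.4) = √17.3 ≈ 4.16 m/s.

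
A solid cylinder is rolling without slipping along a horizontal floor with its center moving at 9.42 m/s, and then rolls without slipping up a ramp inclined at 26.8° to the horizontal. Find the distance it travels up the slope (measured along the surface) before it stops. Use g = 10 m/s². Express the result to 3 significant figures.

d ≈ 14.8 m

With I = (1/2)MR², the ratio k = I/(MR²) is 0.5.
Pure rolling means v = ωR; then KE = ½Mv² + ½I(v/R)² = ½(1+k)Mv² = (3/4)Mv².
Setting this equal to Mgh gives the vertical rise h = (1+k)v₀²/(2g) = 1.5×9.42²/(2×10) = 6.655 m.
Along the incline, d = h/sinθ = 6.655/sin26.8° ≈ 14.8 m.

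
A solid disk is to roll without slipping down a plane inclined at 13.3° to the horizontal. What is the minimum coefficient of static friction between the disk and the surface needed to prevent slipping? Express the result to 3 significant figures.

Here I = (1/2)MR², so the shape factor k = I/(MR²) = 0.5.
Along the incline Mg sinθ − f = Ma, and torque about the center fR = Iα = kMR²(a/R) gives f = kMa.
These give a = g sinθ/(1+k) and the required friction f = kMg sinθ/(1+k).
The normal force is N = Mg cosθ, so μ_min = f/N = k tanθ/(1+k).
μ_min = 0.5 × tan13.3° / 1.5 ≈ 0.0788.

μ_min ≈ 0.0788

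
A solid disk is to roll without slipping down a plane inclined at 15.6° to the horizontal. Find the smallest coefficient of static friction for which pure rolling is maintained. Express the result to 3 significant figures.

μ_min ≈ 0.0931

For this body I = (1/2)MR², i.e. k = I/(MR²) = 0.5.
Along the incline Mg sinθ − f = Ma, and torque about the center fR = Iα = kMR²(a/R) gives f = kMa.
These give a = g sinθ/(1+k) and the required friction f = kMg sinθ/(1+k).
With N = Mg cosθ, the no-slip condition f ≤ μN gives μ_min = f/N = k tanθ/(1+k).
μ_min = 0.5 × tan15.6° / 1.5 ≈ 0.0931.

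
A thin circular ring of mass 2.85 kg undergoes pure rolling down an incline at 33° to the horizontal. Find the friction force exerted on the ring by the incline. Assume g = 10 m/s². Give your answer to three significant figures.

Here I = MR², so the shape factor k = I/(MR²) = 1.
Translational: Mg sinθ − f = Ma. Rotational about the CM: fR = Iα = kMRa, so f = kMa.
Combining, a = g sinθ/(1+k) and f = kMa = kMg sinθ/(1+k).
f = 1 × 2.85 × 10 × sin33° / 2 ≈ 7.76 N.

f ≈ 7.76 N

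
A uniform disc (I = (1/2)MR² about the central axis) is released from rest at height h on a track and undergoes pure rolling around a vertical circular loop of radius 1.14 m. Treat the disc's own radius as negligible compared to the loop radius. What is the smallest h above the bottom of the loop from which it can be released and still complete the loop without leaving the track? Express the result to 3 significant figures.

The moment of inertia is (1/2)MR², giving k ≡ I/(MR²) = 0.5.
At the top of the loop, the minimum-contact condition is Mg = Mv_top²/r, so v_top² = gr.
With ω = v/R, the kinetic energy at speed v is ½(1+k)Mv² = (3/4)Mv².
Energy conservation from release (height h) to the top (height 2r): Mgh = Mg(2r) + (3/4)M·gr.
Thus h_min = 2r + (1+k)r/2 = r(2 + 1.5/2) = 1.14 × 2.75 ≈ 3.14 m.

h_min ≈ 3.14 m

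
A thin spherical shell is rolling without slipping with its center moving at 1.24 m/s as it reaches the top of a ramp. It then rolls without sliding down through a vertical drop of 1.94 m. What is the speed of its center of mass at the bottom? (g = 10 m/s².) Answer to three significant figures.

v ≈ 4.98 m/s

Here I = (2/3)MR², so the shape factor k = I/(MR²) = 2/3.
Pure rolling means v = ωR; then KE = ½Mv² + ½I(v/R)² = ½(1+k)Mv² = (5/6)Mv².
Conserving energy between top and bottom: (5/6)Mv² = (5/6)Mv₀² + Mgh, hence v² = v₀² + 2gh/(1+k).
v = √(1.24² + 2×10×1.94/1.667) = √24.82 ≈ 4.98 m/s.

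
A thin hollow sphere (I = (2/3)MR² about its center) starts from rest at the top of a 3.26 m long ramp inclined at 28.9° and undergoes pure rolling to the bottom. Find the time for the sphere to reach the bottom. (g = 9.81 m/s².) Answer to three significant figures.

t ≈ 1.51 s

For this body I = (2/3)MR², i.e. k = I/(MR²) = 2/3.
Along the incline Mg sinθ − f = Ma, and torque about the center fR = Iα = kMR²(a/R) gives f = kMa.
Hence a = g sinθ/(1+k) = 9.81×sin28.9°/1.667 = 2.845 m/s².
With constant a from rest, t = √(2L/a) = √(2·3.26/2.845) ≈ 1.51 s.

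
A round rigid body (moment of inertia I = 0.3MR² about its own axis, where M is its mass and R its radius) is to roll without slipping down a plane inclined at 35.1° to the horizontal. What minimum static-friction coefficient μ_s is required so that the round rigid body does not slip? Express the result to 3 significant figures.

With I = 0.3MR², the ratio k = I/(MR²) is 0.3.
Translational: Mg sinθ − f = Ma. Rotational about the CM: fR = Iα = kMRa, so f = kMa.
These give a = g sinθ/(1+k) and the required friction f = kMg sinθ/(1+k).
With N = Mg cosθ, the no-slip condition f ≤ μN gives μ_min = f/N = k tanθ/(1+k).
μ_min = 0.3 × tan35.1° / 1.3 ≈ 0.162.

μ_min ≈ 0.162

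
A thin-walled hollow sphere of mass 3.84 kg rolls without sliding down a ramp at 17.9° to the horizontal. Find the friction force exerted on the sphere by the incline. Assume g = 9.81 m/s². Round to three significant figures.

With I = (2/3)MR², the ratio k = I/(MR²) is 2/3.
Translational: Mg sinθ − f = Ma. Rotational about the CM: fR = Iα = kMRa, so f = kMa.
Combining, a = g sinθ/(1+k) and f = kMa = kMg sinθ/(1+k).
f = (2/3) × 3.84 × 9.81 × sin17.9° / 1.667 ≈ 4.63 N.

f ≈ 4.63 N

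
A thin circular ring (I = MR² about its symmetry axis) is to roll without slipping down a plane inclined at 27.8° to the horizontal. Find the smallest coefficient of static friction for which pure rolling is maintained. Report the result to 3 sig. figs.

For this body I = MR², i.e. k = I/(MR²) = 1.
Along the incline Mg sinθ − f = Ma, and torque about the center fR = Iα = kMR²(a/R) gives f = kMa.
These give a = g sinθ/(1+k) and the required friction f = kMg sinθ/(1+k).
With N = Mg cosθ, the no-slip condition f ≤ μN gives μ_min = f/N = k tanθ/(1+k).
μ_min = 1 × tan27.8° / 2 ≈ 0.264.

μ_min ≈ 0.264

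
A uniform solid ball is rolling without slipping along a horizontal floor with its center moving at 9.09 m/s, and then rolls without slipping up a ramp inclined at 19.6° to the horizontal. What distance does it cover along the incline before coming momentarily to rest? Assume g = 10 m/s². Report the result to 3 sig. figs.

d ≈ 17.2 m

The moment of inertia is (2/5)MR², giving k ≡ I/(MR²) = 0.4.
Pure rolling means v = ωR; then KE = ½Mv² + ½I(v/R)² = ½(1+k)Mv² = (7/10)Mv².
Setting this equal to Mgh gives the vertical rise h = (1+k)v₀²/(2g) = 1.4×9.09²/(2×10) = 5.784 m.
Along the incline, d = h/sinθ = 5.784/sin19.6° ≈ 17.2 m.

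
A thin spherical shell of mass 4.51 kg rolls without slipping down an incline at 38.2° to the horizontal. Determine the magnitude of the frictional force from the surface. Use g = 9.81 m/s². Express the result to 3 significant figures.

With I = (2/3)MR², the ratio k = I/(MR²) is 2/3.
Translational: Mg sinθ − f = Ma. Rotational about the CM: fR = Iα = kMRa, so f = kMa.
Combining, a = g sinθ/(1+k) and f = kMa = kMg sinθ/(1+k).
f = (2/3) × 4.51 × 9.81 × sin38.2° / 1.667 ≈ 10.9 N.

f ≈ 10.9 N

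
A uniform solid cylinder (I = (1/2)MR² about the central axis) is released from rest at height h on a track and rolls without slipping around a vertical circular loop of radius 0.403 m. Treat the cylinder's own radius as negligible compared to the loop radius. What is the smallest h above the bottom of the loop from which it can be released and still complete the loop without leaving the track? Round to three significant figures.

For this body I = (1/2)MR², i.e. k = I/(MR²) = 0.5.
At the top, contact is just lost when gravity alone supplies the centripetal force: Mg = Mv_top²/r, i.e. v_top² = gr.
With ω = v/R, the kinetic energy at speed v is ½(1+k)Mv² = (3/4)Mv².
Energy conservation from release (height h) to the top (height 2r): Mgh = Mg(2r) + (3/4)M·gr.
Thus h_min = 2r + (1+k)r/2 = r(2 + 1.5/2) = 0.403 × 2.75 ≈ 1.11 m.

h_min ≈ 1.11 m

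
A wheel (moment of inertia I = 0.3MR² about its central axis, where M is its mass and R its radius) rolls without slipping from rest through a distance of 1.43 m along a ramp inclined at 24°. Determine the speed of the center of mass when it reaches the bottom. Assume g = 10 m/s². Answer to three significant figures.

v ≈ 2.99 m/s

Here I = 0.3MR², so the shape factor k = I/(MR²) = 0.3.
The rolling condition ω = v/R makes the rotational term ½I(v/R)² = ½kMv², so KE_total = ½(1+k)Mv² = (13/20)Mv².
The vertical drop is h = L sinθ = 1.43 × sin24° = 0.5816 m.
Energy conservation: Mgh = (13/20)Mv², so v = √(2gh/(1+k)) = √(2 × 10 × 0.5816 / 1.3) ≈ 2.99 m/s.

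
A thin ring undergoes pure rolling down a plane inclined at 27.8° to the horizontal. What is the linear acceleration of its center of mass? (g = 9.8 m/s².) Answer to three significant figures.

a ≈ 2.29 m/s²

Here I = MR², so the shape factor k = I/(MR²) = 1.
Newton's second law down the slope: Mg sinθ − f = Ma. The torque equation fR = Iα (with α = a/R) gives f = kMa.
Eliminating f: Mg sinθ = (1+k)Ma, so a = g sinθ/(1+k) = 9.8 × sin27.8° / 2 ≈ 2.29 m/s².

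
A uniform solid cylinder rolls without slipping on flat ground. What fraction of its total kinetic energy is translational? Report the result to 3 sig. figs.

Here I = (1/2)MR², so the shape factor k = I/(MR²) = 0.5.
With ω = v/R, KE_trans = ½Mv² and KE_rot = ½Iω² = ½kMv², so KE_total = ½(1+k)Mv².
The translational fraction is therefore 1/(1+k) = 1/1.5 ≈ 0.667.

fraction ≈ 0.667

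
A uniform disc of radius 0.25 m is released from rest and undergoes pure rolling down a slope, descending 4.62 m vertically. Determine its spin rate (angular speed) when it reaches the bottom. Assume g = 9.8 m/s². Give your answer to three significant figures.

ω ≈ 31.1 rad/s

The moment of inertia is (1/2)MR², giving k ≡ I/(MR²) = 0.5.
Rolling without slipping gives ω = v/R, so the total kinetic energy is ½Mv² + ½Iω² = ½(1+k)Mv² = (3/4)Mv².
Energy conservation Mgh = ½(1+k)Mv² gives v = √(2gh/(1+k)) = √(2 × 9.8 × 4.62 / 1.5) = 7.77 m/s.
The angular speed follows from ω = v/R = 7.77/0.25 ≈ 31.1 rad/s.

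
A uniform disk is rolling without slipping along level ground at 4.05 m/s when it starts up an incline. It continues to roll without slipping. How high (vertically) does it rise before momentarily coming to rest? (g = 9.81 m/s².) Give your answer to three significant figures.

h ≈ 1.25 m

For this body I = (1/2)MR², i.e. k = I/(MR²) = 0.5.
Pure rolling means v = ωR; then KE = ½Mv² + ½I(v/R)² = ½(1+k)Mv² = (3/4)Mv².
At the top the kinetic energy is zero, so (3/4)Mv₀² = Mgh.
Thus h = (1+k)v₀²/(2g) = 1.5 × 4.05² / (2 × 9.81) ≈ 1.25 m.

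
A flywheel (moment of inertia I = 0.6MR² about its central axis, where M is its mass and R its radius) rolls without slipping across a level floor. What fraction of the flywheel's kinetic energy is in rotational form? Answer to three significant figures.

fraction ≈ 0.375

With I = 0.6MR², the ratio k = I/(MR²) is 0.6.
Since ω = v/R, the translational part is ½Mv² and the rotational part is ½I(v/R)² = ½kMv²; the total is ½(1+k)Mv².
The rotational fraction is therefore k/(1+k) = 0.6/1.6 ≈ 0.375.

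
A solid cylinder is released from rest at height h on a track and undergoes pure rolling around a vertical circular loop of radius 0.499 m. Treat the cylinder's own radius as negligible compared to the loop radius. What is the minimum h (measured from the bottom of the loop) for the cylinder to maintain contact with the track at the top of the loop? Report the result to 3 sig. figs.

h_min ≈ 1.37 m

The moment of inertia is (1/2)MR², giving k ≡ I/(MR²) = 0.5.
At the top, contact is just lost when gravity alone supplies the centripetal force: Mg = Mv_top²/r, i.e. v_top² = gr.
With ω = v/R, the kinetic energy at speed v is ½(1+k)Mv² = (3/4)Mv².
Energy conservation from release (height h) to the top (height 2r): Mgh = Mg(2r) + (3/4)M·gr.
Thus h_min = 2r + (1+k)r/2 = r(2 + 1.5/2) = 0.499 × 2.75 ≈ 1.37 m.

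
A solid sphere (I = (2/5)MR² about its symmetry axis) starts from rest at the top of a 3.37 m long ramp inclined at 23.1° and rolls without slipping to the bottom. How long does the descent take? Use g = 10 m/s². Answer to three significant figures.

For this body I = (2/5)MR², i.e. k = I/(MR²) = 0.4.
Translational: Mg sinθ − f = Ma. Rotational about the CM: fR = Iα = kMRa, so f = kMa.
Hence a = g sinθ/(1+k) = 10×sin23.1°/1.4 = 2.802 m/s².
With constant a from rest, t = √(2L/a) = √(2·3.37/2.802) ≈ 1.55 s.

t ≈ 1.55 s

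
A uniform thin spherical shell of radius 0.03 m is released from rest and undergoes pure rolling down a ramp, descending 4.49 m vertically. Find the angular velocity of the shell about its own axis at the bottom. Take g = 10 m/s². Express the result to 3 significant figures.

Here I = (2/3)MR², so the shape factor k = I/(MR²) = 2/3.
Rolling without slipping gives ω = v/R, so the total kinetic energy is ½Mv² + ½Iω² = ½(1+k)Mv² = (5/6)Mv².
Energy conservation Mgh = ½(1+k)Mv² gives v = √(2gh/(1+k)) = √(2 × 10 × 4.49 / 1.667) = 7.34 m/s.
Then ω = v/R = 7.34 / 0.03 ≈ 245 rad/s.

ω ≈ 245 rad/s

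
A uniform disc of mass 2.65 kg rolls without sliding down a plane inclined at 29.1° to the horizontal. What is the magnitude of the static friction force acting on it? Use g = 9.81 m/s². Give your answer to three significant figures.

f ≈ 4.21 N

The moment of inertia is (1/2)MR², giving k ≡ I/(MR²) = 0.5.
Along the incline Mg sinθ − f = Ma, and torque about the center fR = Iα = kMR²(a/R) gives f = kMa.
Combining, a = g sinθ/(1+k) and f = kMa = kMg sinθ/(1+k).
f = 0.5 × 2.65 × 9.81 × sin29.1° / 1.5 ≈ 4.21 N.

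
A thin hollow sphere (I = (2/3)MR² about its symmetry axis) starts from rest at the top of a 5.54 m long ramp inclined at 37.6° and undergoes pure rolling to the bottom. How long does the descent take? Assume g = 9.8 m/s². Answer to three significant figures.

For this body I = (2/3)MR², i.e. k = I/(MR²) = 2/3.
Newton's second law down the slope: Mg sinθ − f = Ma. The torque equation fR = Iα (with α = a/R) gives f = kMa.
Hence a = g sinθ/(1+k) = 9.8×sin37.6°/1.667 = 3.588 m/s².
With constant a from rest, t = √(2L/a) = √(2·5.54/3.588) ≈ 1.76 s.

t ≈ 1.76 s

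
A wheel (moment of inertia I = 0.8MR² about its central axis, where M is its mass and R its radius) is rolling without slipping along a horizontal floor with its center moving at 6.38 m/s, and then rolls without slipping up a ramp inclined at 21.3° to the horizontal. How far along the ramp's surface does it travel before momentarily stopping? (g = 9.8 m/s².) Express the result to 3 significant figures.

Here I = 0.8MR², so the shape factor k = I/(MR²) = 0.8.
Since it rolls without slipping, ω = v/R and KE = ½Mv² + ½Iω² = ½(1+k)Mv² = (9/10)Mv².
Setting this equal to Mgh gives the vertical rise h = (1+k)v₀²/(2g) = 1.8×6.38²/(2×9.8) = 3.738 m.
Along the incline, d = h/sinθ = 3.738/sin21.3° ≈ 10.3 m.

d ≈ 10.3 m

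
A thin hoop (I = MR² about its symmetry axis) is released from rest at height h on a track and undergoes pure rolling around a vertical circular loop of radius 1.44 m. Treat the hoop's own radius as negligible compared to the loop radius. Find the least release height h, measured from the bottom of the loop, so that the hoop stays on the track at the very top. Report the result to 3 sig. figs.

h_min ≈ 4.32 m

Here I = MR², so the shape factor k = I/(MR²) = 1.
At the top of the loop, the minimum-contact condition is Mg = Mv_top²/r, so v_top² = gr.
With ω = v/R, the kinetic energy at speed v is ½(1+k)Mv² = Mv².
Energy conservation from release (height h) to the top (height 2r): Mgh = Mg(2r) + M·gr.
Thus h_min = 2r + (1+k)r/2 = r(2 + 2/2) = 1.44 × 3 ≈ 4.32 m.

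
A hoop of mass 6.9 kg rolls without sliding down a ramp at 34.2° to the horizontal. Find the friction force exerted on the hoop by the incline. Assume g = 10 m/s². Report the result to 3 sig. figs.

f ≈ 19.4 N

Here I = MR², so the shape factor k = I/(MR²) = 1.
Newton's second law down the slope: Mg sinθ − f = Ma. The torque equation fR = Iα (with α = a/R) gives f = kMa.
Combining, a = g sinθ/(1+k) and f = kMa = kMg sinθ/(1+k).
f = 1 × 6.9 × 10 × sin34.2° / 2 ≈ 19.4 N.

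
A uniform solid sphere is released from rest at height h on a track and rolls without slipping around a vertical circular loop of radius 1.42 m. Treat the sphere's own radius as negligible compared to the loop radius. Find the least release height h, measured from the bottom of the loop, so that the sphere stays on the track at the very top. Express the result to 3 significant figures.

h_min ≈ 3.83 m

Here I = (2/5)MR², so the shape factor k = I/(MR²) = 0.4.
At the top, contact is just lost when gravity alone supplies the centripetal force: Mg = Mv_top²/r, i.e. v_top² = gr.
With ω = v/R, the kinetic energy at speed v is ½(1+k)Mv² = (7/10)Mv².
Energy conservation from release (height h) to the top (height 2r): Mgh = Mg(2r) + (7/10)M·gr.
Thus h_min = 2r + (1+k)r/2 = r(2 + 1.4/2) = 1.42 × 2.7 ≈ 3.83 m.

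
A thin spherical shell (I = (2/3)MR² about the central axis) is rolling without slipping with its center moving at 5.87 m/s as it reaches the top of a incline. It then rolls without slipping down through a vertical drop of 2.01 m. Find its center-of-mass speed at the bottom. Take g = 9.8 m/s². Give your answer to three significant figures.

v ≈ 7.62 m/s

With I = (2/3)MR², the ratio k = I/(MR²) is 2/3.
Rolling without slipping gives ω = v/R, so the total kinetic energy is ½Mv² + ½Iω² = ½(1+k)Mv² = (5/6)Mv².
Energy conservation: (5/6)Mv₀² + Mgh = (5/6)Mv², so v² = v₀² + 2gh/(1+k).
v = √(5.87² + 2×9.8×2.01/1.667) = √58.09 ≈ 7.62 m/s.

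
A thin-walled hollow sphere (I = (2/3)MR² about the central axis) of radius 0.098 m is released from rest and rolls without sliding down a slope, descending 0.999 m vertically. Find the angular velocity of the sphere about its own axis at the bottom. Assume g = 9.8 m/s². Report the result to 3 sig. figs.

ω ≈ 35.0 rad/s

For this body I = (2/3)MR², i.e. k = I/(MR²) = 2/3.
The rolling condition ω = v/R makes the rotational term ½I(v/R)² = ½kMv², so KE_total = ½(1+k)Mv² = (5/6)Mv².
Energy conservation Mgh = ½(1+k)Mv² gives v = √(2gh/(1+k)) = √(2 × 9.8 × 0.999 / 1.667) = 3.428 m/s.
Then ω = v/R = 3.428 / 0.098 ≈ 35.0 rad/s.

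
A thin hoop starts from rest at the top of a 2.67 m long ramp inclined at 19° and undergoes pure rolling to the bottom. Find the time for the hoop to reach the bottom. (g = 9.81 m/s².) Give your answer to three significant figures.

Here I = MR², so the shape factor k = I/(MR²) = 1.
Newton's second law down the slope: Mg sinθ − f = Ma. The torque equation fR = Iα (with α = a/R) gives f = kMa.
Hence a = g sinθ/(1+k) = 9.81×sin19°/2 = 1.597 m/s².
With constant a from rest, t = √(2L/a) = √(2·2.67/1.597) ≈ 1.83 s.

t ≈ 1.83 s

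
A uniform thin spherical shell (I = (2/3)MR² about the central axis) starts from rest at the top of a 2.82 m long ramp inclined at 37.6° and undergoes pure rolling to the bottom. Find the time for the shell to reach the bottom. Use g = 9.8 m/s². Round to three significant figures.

With I = (2/3)MR², the ratio k = I/(MR²) is 2/3.
Translational: Mg sinθ − f = Ma. Rotational about the CM: fR = Iα = kMRa, so f = kMa.
Hence a = g sinθ/(1+k) = 9.8×sin37.6°/1.667 = 3.588 m/s².
Starting from rest, L = ½at², so t = √(2L/a) = √(2×2.82/3.588) ≈ 1.25 s.

t ≈ 1.25 s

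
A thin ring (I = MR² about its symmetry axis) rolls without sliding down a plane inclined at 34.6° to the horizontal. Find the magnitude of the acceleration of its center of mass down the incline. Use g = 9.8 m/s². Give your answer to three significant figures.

a ≈ 2.78 m/s²

Here I = MR², so the shape factor k = I/(MR²) = 1.
Translational: Mg sinθ − f = Ma. Rotational about the CM: fR = Iα = kMRa, so f = kMa.
Eliminating f: Mg sinθ = (1+k)Ma, so a = g sinθ/(1+k) = 9.8 × sin34.6° / 2 ≈ 2.78 m/s².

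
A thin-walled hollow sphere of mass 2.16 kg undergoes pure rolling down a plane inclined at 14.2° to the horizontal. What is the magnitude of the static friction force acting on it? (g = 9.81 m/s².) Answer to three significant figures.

The moment of inertia is (2/3)MR², giving k ≡ I/(MR²) = 2/3.
Newton's second law down the slope: Mg sinθ − f = Ma. The torque equation fR = Iα (with α = a/R) gives f = kMa.
Combining, a = g sinθ/(1+k) and f = kMa = kMg sinθ/(1+k).
f = (2/3) × 2.16 × 9.81 × sin14.2° / 1.667 ≈ 2.08 N.

f ≈ 2.08 N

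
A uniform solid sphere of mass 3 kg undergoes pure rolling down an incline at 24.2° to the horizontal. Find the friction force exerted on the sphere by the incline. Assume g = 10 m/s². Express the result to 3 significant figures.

f ≈ 3.51 N

With I = (2/5)MR², the ratio k = I/(MR²) is 0.4.
Newton's second law down the slope: Mg sinθ − f = Ma. The torque equation fR = Iα (with α = a/R) gives f = kMa.
Combining, a = g sinθ/(1+k) and f = kMa = kMg sinθ/(1+k).
f = 0.4 × 3 × 10 × sin24.2° / 1.4 ≈ 3.51 N.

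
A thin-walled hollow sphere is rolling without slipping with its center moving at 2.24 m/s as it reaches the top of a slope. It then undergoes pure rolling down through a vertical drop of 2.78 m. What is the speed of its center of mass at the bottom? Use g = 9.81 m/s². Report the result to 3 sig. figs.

Here I = (2/3)MR², so the shape factor k = I/(MR²) = 2/3.
The rolling condition ω = v/R makes the rotational term ½I(v/R)² = ½kMv², so KE_total = ½(1+k)Mv² = (5/6)Mv².
Conserving energy between top and bottom: (5/6)Mv² = (5/6)Mv₀² + Mgh, hence v² = v₀² + 2gh/(1+k).
v = √(2.24² + 2×9.81×2.78/1.667) = √37.74 ≈ 6.14 m/s.

v ≈ 6.14 m/s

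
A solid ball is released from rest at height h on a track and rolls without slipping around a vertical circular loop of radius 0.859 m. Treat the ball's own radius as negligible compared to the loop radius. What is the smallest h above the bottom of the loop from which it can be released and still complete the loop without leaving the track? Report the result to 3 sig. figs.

h_min ≈ 2.32 m

For this body I = (2/5)MR², i.e. k = I/(MR²) = 0.4.
At the top, contact is just lost when gravity alone supplies the centripetal force: Mg = Mv_top²/r, i.e. v_top² = gr.
With ω = v/R, the kinetic energy at speed v is ½(1+k)Mv² = (7/10)Mv².
Energy conservation from release (height h) to the top (height 2r): Mgh = Mg(2r) + (7/10)M·gr.
Thus h_min = 2r + (1+k)r/2 = r(2 + 1.4/2) = 0.859 × 2.7 ≈ 2.32 m.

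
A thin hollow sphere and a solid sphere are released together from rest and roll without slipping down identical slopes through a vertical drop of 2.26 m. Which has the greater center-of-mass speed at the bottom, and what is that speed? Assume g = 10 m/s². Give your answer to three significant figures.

the solid sphere, at v ≈ 5.68 m/s

For rolling without slipping, Mgh = ½(1+k)Mv² where k = I/(MR²), so v = √(2gh/(1+k)).
Thin hollow sphere: k = 2/3, giving v = √(2×10×2.26/1.667) = 5.208 m/s.
Solid sphere: k = 0.4, giving v = √(2×10×2.26/1.4) = 5.682 m/s.
The smaller k wins: the solid sphere, at ≈ 5.68 m/s.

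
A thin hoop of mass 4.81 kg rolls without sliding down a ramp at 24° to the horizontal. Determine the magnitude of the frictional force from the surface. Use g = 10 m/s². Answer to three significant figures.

Here I = MR², so the shape factor k = I/(MR²) = 1.
Along the incline Mg sinθ − f = Ma, and torque about the center fR = Iα = kMR²(a/R) gives f = kMa.
Combining, a = g sinθ/(1+k) and f = kMa = kMg sinθ/(1+k).
f = 1 × 4.81 × 10 × sin24° / 2 ≈ 9.78 N.

f ≈ 9.78 N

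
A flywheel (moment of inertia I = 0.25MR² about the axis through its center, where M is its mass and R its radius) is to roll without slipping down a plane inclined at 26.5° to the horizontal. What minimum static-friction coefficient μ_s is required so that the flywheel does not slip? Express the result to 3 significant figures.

With I = 0.25MR², the ratio k = I/(MR²) is 0.25.
Along the incline Mg sinθ − f = Ma, and torque about the center fR = Iα = kMR²(a/R) gives f = kMa.
These give a = g sinθ/(1+k) and the required friction f = kMg sinθ/(1+k).
With N = Mg cosθ, the no-slip condition f ≤ μN gives μ_min = f/N = k tanθ/(1+k).
μ_min = 0.25 × tan26.5° / 1.25 ≈ 0.0997.

μ_min ≈ 0.0997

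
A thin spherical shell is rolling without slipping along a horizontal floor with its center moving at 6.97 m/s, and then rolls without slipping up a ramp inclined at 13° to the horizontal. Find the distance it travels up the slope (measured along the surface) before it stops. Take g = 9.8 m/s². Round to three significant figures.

d ≈ 18.4 m

Here I = (2/3)MR², so the shape factor k = I/(MR²) = 2/3.
Pure rolling means v = ωR; then KE = ½Mv² + ½I(v/R)² = ½(1+k)Mv² = (5/6)Mv².
Setting this equal to Mgh gives the vertical rise h = (1+k)v₀²/(2g) = 1.667×6.97²/(2×9.8) = 4.131 m.
Along the incline, d = h/sinθ = 4.131/sin13° ≈ 18.4 m.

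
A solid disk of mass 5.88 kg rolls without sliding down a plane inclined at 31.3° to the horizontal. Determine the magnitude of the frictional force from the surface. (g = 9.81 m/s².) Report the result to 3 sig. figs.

With I = (1/2)MR², the ratio k = I/(MR²) is 0.5.
Newton's second law down the slope: Mg sinθ − f = Ma. The torque equation fR = Iα (with α = a/R) gives f = kMa.
Combining, a = g sinθ/(1+k) and f = kMa = kMg sinθ/(1+k).
f = 0.5 × 5.88 × 9.81 × sin31.3° / 1.5 ≈ 9.99 N.

f ≈ 9.99 N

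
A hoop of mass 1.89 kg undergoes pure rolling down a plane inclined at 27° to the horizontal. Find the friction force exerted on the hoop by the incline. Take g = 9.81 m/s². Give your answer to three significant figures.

f ≈ 4.21 N

The moment of inertia is MR², giving k ≡ I/(MR²) = 1.
Newton's second law down the slope: Mg sinθ − f = Ma. The torque equation fR = Iα (with α = a/R) gives f = kMa.
Combining, a = g sinθ/(1+k) and f = kMa = kMg sinθ/(1+k).
f = 1 × 1.89 × 9.81 × sin27° / 2 ≈ 4.21 N.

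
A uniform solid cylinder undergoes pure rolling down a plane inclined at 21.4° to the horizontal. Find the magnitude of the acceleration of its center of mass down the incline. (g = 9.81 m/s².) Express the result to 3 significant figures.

Here I = (1/2)MR², so the shape factor k = I/(MR²) = 0.5.
Newton's second law down the slope: Mg sinθ − f = Ma. The torque equation fR = Iα (with α = a/R) gives f = kMa.
Eliminating f: Mg sinθ = (1+k)Ma, so a = g sinθ/(1+k) = 9.81 × sin21.4° / 1.5 ≈ 2.39 m/s².

a ≈ 2.39 m/s²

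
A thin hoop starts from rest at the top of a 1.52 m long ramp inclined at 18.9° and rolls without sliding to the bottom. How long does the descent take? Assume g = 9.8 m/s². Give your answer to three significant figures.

Here I = MR², so the shape factor k = I/(MR²) = 1.
Translational: Mg sinθ − f = Ma. Rotational about the CM: fR = Iα = kMRa, so f = kMa.
Hence a = g sinθ/(1+k) = 9.8×sin18.9°/2 = 1.587 m/s².
Starting from rest, L = ½at², so t = √(2L/a) = √(2×1.52/1.587) ≈ 1.38 s.

t ≈ 1.38 s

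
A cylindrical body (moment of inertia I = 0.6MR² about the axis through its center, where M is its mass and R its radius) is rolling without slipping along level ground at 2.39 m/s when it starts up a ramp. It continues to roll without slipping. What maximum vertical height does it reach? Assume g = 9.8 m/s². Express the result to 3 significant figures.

h ≈ 0.466 m

For this body I = 0.6MR², i.e. k = I/(MR²) = 0.6.
Pure rolling means v = ωR; then KE = ½Mv² + ½I(v/R)² = ½(1+k)Mv² = (4/5)Mv².
All of this converts to potential energy at the highest point: (4/5)Mv₀² = Mgh.
Thus h = (1+k)v₀²/(2g) = 1.6 × 2.39² / (2 × 9.8) ≈ 0.466 m.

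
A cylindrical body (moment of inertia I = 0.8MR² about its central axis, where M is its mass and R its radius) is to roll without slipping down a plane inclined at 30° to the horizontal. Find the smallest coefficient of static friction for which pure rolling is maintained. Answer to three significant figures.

μ_min ≈ 0.257

With I = 0.8MR², the ratio k = I/(MR²) is 0.8.
Newton's second law down the slope: Mg sinθ − f = Ma. The torque equation fR = Iα (with α = a/R) gives f = kMa.
These give a = g sinθ/(1+k) and the required friction f = kMg sinθ/(1+k).
With N = Mg cosθ, the no-slip condition f ≤ μN gives μ_min = f/N = k tanθ/(1+k).
μ_min = 0.8 × tan30° / 1.8 ≈ 0.257.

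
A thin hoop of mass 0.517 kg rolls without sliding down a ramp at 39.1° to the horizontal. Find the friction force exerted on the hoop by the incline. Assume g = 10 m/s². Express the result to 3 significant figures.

f ≈ 1.63 N

The moment of inertia is MR², giving k ≡ I/(MR²) = 1.
Along the incline Mg sinθ − f = Ma, and torque about the center fR = Iα = kMR²(a/R) gives f = kMa.
Combining, a = g sinθ/(1+k) and f = kMa = kMg sinθ/(1+k).
f = 1 × 0.517 × 10 × sin39.1° / 2 ≈ 1.63 N.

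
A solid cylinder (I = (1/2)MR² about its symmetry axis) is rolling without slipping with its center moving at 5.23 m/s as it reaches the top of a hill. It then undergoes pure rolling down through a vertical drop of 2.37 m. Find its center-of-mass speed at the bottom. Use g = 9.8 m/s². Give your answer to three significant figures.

For this body I = (1/2)MR², i.e. k = I/(MR²) = 0.5.
Since it rolls without slipping, ω = v/R and KE = ½Mv² + ½Iω² = ½(1+k)Mv² = (3/4)Mv².
Conserving energy between top and bottom: (3/4)Mv² = (3/4)Mv₀² + Mgh, hence v² = v₀² + 2gh/(1+k).
v = √(5.23² + 2×9.8×2.37/1.5) = √58.32 ≈ 7.64 m/s.

v ≈ 7.64 m/s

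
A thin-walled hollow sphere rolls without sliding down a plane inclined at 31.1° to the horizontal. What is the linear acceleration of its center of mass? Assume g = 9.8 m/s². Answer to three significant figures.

For this body I = (2/3)MR², i.e. k = I/(MR²) = 2/3.
Newton's second law down the slope: Mg sinθ − f = Ma. The torque equation fR = Iα (with α = a/R) gives f = kMa.
Eliminating f: Mg sinθ = (1+k)Ma, so a = g sinθ/(1+k) = 9.8 × sin31.1° / 1.667 ≈ 3.04 m/s².

a ≈ 3.04 m/s²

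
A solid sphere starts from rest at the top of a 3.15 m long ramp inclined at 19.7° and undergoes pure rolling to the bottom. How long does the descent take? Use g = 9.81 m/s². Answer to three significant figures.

Here I = (2/5)MR², so the shape factor k = I/(MR²) = 0.4.
Translational: Mg sinθ − f = Ma. Rotational about the CM: fR = Iα = kMRa, so f = kMa.
Hence a = g sinθ/(1+k) = 9.81×sin19.7°/1.4 = 2.362 m/s².
Starting from rest, L = ½at², so t = √(2L/a) = √(2×3.15/2.362) ≈ 1.63 s.

t ≈ 1.63 s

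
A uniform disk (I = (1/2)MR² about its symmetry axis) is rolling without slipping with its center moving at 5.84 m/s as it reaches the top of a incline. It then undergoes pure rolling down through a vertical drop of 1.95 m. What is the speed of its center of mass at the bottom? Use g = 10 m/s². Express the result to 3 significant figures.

v ≈ 7.75 m/s

With I = (1/2)MR², the ratio k = I/(MR²) is 0.5.
Rolling without slipping gives ω = v/R, so the total kinetic energy is ½Mv² + ½Iω² = ½(1+k)Mv² = (3/4)Mv².
Conserving energy between top and bottom: (3/4)Mv² = (3/4)Mv₀² + Mgh, hence v² = v₀² + 2gh/(1+k).
v = √(5.84² + 2×10×1.95/1.5) = √60.11 ≈ 7.75 m/s.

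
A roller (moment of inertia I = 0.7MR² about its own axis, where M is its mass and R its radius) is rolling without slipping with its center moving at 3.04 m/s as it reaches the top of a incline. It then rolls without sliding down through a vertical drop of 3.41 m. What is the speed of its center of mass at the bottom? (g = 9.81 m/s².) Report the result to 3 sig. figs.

Here I = 0.7MR², so the shape factor k = I/(MR²) = 0.7.
The rolling condition ω = v/R makes the rotational term ½I(v/R)² = ½kMv², so KE_total = ½(1+k)Mv² = (17/20)Mv².
Energy conservation: (17/20)Mv₀² + Mgh = (17/20)Mv², so v² = v₀² + 2gh/(1+k).
v = √(3.04² + 2×9.81×3.41/1.7) = √48.6 ≈ 6.97 m/s.

v ≈ 6.97 m/s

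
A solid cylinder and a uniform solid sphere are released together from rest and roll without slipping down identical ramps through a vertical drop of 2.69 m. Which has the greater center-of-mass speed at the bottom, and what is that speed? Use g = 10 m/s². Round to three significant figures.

the uniform solid sphere, at v ≈ 6.20 m/s

For rolling without slipping, Mgh = ½(1+k)Mv² where k = I/(MR²), so v = √(2gh/(1+k)).
Solid cylinder: k = 0.5, giving v = √(2×10×2.69/1.5) = 5.989 m/s.
Uniform solid sphere: k = 0.4, giving v = √(2×10×2.69/1.4) = 6.199 m/s.
The smaller k wins: the uniform solid sphere, at ≈ 6.20 m/s.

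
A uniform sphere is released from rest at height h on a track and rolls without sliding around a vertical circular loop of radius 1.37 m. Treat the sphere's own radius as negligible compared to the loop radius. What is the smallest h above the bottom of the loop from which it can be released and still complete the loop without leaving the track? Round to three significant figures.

For this body I = (2/5)MR², i.e. k = I/(MR²) = 0.4.
At the top of the loop, the minimum-contact condition is Mg = Mv_top²/r, so v_top² = gr.
With ω = v/R, the kinetic energy at speed v is ½(1+k)Mv² = (7/10)Mv².
Energy conservation from release (height h) to the top (height 2r): Mgh = Mg(2r) + (7/10)M·gr.
Thus h_min = 2r + (1+k)r/2 = r(2 + 1.4/2) = 1.37 × 2.7 ≈ 3.70 m.

h_min ≈ 3.70 m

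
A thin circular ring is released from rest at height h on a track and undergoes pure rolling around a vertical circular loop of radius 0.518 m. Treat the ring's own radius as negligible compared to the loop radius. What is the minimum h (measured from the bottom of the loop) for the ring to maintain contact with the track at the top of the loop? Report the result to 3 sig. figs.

h_min ≈ 1.55 m

For this body I = MR², i.e. k = I/(MR²) = 1.
At the top of the loop, the minimum-contact condition is Mg = Mv_top²/r, so v_top² = gr.
With ω = v/R, the kinetic energy at speed v is ½(1+k)Mv² = Mv².
Energy conservation from release (height h) to the top (height 2r): Mgh = Mg(2r) + M·gr.
Thus h_min = 2r + (1+k)r/2 = r(2 + 2/2) = 0.518 × 3 ≈ 1.55 m.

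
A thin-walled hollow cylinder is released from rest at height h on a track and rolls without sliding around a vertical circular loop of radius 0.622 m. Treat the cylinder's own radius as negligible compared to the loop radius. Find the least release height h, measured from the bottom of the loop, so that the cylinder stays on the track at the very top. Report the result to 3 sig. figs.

h_min ≈ 1.87 m

For this body I = MR², i.e. k = I/(MR²) = 1.
At the top, contact is just lost when gravity alone supplies the centripetal force: Mg = Mv_top²/r, i.e. v_top² = gr.
With ω = v/R, the kinetic energy at speed v is ½(1+k)Mv² = Mv².
Energy conservation from release (height h) to the top (height 2r): Mgh = Mg(2r) + M·gr.
Thus h_min = 2r + (1+k)r/2 = r(2 + 2/2) = 0.622 × 3 ≈ 1.87 m.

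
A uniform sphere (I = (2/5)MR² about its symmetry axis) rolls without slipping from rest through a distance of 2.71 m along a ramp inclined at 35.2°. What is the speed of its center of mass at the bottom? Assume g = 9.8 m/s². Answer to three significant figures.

The moment of inertia is (2/5)MR², giving k ≡ I/(MR²) = 0.4.
Rolling without slipping gives ω = v/R, so the total kinetic energy is ½Mv² + ½Iω² = ½(1+k)Mv² = (7/10)Mv².
The vertical drop is h = L sinθ = 2.71 × sin35.2° = 1.562 m.
Energy conservation: Mgh = (7/10)Mv², so v = √(2gh/(1+k)) = √(2 × 9.8 × 1.562 / 1.4) ≈ 4.68 m/s.

v ≈ 4.68 m/s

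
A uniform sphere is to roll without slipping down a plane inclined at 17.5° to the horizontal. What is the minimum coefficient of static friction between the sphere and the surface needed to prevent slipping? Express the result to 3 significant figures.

μ_min ≈ 0.0901

For this body I = (2/5)MR², i.e. k = I/(MR²) = 0.4.
Newton's second law down the slope: Mg sinθ − f = Ma. The torque equation fR = Iα (with α = a/R) gives f = kMa.
These give a = g sinθ/(1+k) and the required friction f = kMg sinθ/(1+k).
The normal force is N = Mg cosθ, so μ_min = f/N = k tanθ/(1+k).
μ_min = 0.4 × tan17.5° / 1.4 ≈ 0.0901.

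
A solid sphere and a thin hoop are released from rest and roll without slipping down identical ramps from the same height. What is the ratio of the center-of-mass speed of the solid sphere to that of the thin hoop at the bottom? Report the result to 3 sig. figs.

v_ratio ≈ 1.20

Each satisfies Mgh = ½(1+k)Mv² with k = I/(MR²), so v ∝ 1/√(1+k).
For the solid sphere k = 0.4; for the thin hoop k = 1.
v₁/v₂ = √((1+k₂)/(1+k₁)) = √(2/1.4) ≈ 1.20.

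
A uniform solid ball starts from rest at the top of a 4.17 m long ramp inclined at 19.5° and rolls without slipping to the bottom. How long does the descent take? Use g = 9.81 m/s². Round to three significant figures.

With I = (2/5)MR², the ratio k = I/(MR²) is 0.4.
Newton's second law down the slope: Mg sinθ − f = Ma. The torque equation fR = Iα (with α = a/R) gives f = kMa.
Hence a = g sinθ/(1+k) = 9.81×sin19.5°/1.4 = 2.339 m/s².
Starting from rest, L = ½at², so t = √(2L/a) = √(2×4.17/2.339) ≈ 1.89 s.

t ≈ 1.89 s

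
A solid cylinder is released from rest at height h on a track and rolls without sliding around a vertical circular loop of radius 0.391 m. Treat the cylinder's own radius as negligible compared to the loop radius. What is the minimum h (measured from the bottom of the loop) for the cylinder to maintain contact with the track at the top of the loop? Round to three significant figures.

h_min ≈ 1.08 m

For this body I = (1/2)MR², i.e. k = I/(MR²) = 0.5.
At the top of the loop, the minimum-contact condition is Mg = Mv_top²/r, so v_top² = gr.
With ω = v/R, the kinetic energy at speed v is ½(1+k)Mv² = (3/4)Mv².
Energy conservation from release (height h) to the top (height 2r): Mgh = Mg(2r) + (3/4)M·gr.
Thus h_min = 2r + (1+k)r/2 = r(2 + 1.5/2) = 0.391 × 2.75 ≈ 1.08 m.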